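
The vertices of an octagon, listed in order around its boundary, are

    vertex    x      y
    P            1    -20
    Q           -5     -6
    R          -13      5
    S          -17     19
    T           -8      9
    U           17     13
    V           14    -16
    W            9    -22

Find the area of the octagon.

Apply the shoelace (surveyor's) formula: 2A = Σ (x_i·y_{i+1} − x_{i+1}·y_i), indices taken mod 8.
P→Q: (1)(-6) − (-5)(-20) = -106
Q→R: (-5)(5) − (-13)(-6) = -103
R→S: (-13)(19) − (-17)(5) = -162
S→T: (-17)(9) − (-8)(19) = -1
T→U: (-8)(13) − (17)(9) = -257
U→V: (17)(-16) − (14)(13) = -454
V→W: (14)(-22) − (9)(-16) = -164
W→P: (9)(-20) − (1)(-22) = -158
Σ = -1405
Area = |Σ|/2 = 702.5.

702.5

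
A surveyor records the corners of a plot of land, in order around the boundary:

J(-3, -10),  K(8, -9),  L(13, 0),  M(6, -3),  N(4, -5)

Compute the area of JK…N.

56

Apply the surveyor's formula: 2A = Σ (x_i·y_{i+1} − x_{i+1}·y_i), indices taken mod 5.
J→K: (-3)(-9) − (8)(-10) = 107
K→L: (8)(0) − (13)(-9) = 117
L→M: (13)(-3) − (6)(0) = -39
M→N: (6)(-5) − (4)(-3) = -18
N→J: (4)(-10) − (-3)(-5) = -55
Σ = 112
Area = |Σ|/2 = 56.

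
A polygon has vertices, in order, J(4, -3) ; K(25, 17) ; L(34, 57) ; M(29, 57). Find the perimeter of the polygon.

140

|JK| = √((21)² + (20)²) = √841 = 29
|KL| = √((9)² + (40)²) = √1681 = 41
|LM| = √((-5)² + (0)²) = √25 = 5
|MJ| = √((-25)² + (-60)²) = √4225 = 65
Perimeter = 29 + 41 + 5 + 65 = 140.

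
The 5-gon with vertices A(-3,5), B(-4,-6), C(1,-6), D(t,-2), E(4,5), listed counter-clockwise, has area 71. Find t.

3

Write out the shoelace sum; only the two edges meeting at D involve t:
2·Area = [(1·(-2) − t·(-6)) + (t·5 − 4·(-2))] + 103
       = 11·t + 109 = 142
⇒ t = 3.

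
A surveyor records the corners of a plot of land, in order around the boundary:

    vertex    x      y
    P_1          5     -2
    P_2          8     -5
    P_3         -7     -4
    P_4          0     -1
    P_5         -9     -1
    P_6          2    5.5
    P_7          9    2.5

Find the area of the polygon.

Σ = (-9) + (-67) + (7) + (-9) + (-47.5) + (-44.5) + (-30.5) = -200.5
Area = |Σ|/2 = 100.25.

100.25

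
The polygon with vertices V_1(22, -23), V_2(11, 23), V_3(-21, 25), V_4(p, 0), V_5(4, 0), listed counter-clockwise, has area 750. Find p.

-3

The doubled signed area Σ (x_i y_{i+1} − x_{i+1} y_i) is linear in p.
With p=0 it equals 1425; the coefficient of p is -25 (from the two edges through V_4).
So -25·p + 1425 = 2·750 = 1500 ⇒ p = -3.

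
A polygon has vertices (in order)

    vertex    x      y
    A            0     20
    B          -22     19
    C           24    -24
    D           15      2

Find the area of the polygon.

Apply Gauss's area formula: 2A = Σ (x_i·y_{i+1} − x_{i+1}·y_i), indices taken mod 4.
Σ = (440) + (72) + (408) + (300) = 1220
Area = |Σ|/2 = 610.

610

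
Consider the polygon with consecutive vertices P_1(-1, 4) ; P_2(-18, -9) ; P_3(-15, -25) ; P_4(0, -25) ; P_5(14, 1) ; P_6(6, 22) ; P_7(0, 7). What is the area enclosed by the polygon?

736

Apply the shoelace formula: 2A = Σ (x_i·y_{i+1} − x_{i+1}·y_i), indices taken mod 7.
P_1→P_2: (-1)(-9) − (-18)(4) = 81
P_2→P_3: (-18)(-25) − (-15)(-9) = 315
P_3→P_4: (-15)(-25) − (0)(-25) = 375
P_4→P_5: (0)(1) − (14)(-25) = 350
P_5→P_6: (14)(22) − (6)(1) = 302
P_6→P_7: (6)(7) − (0)(22) = 42
P_7→P_1: (0)(4) − (-1)(7) = 7
Σ = 1472
Area = |Σ|/2 = 736.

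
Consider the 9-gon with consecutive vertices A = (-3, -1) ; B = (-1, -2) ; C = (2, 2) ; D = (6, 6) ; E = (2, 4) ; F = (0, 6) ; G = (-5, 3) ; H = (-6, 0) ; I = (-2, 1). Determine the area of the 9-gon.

39

Cross-terms: 5, 2, 0, 12, 12, 30, 18, -6, 5  ⇒  Σ = 78
Area = |Σ|/2 = 39.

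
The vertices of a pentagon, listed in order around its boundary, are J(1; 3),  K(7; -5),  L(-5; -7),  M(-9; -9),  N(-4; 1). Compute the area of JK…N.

88

J→K: (1)(-5) − (7)(3) = -26
K→L: (7)(-7) − (-5)(-5) = -74
L→M: (-5)(-9) − (-9)(-7) = -18
M→N: (-9)(1) − (-4)(-9) = -45
N→J: (-4)(3) − (1)(1) = -13
Σ = -176
Area = |Σ|/2 = 88.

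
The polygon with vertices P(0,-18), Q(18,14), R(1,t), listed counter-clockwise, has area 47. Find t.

-11

The doubled signed area Σ (x_i y_{i+1} − x_{i+1} y_i) is linear in t.
With t=0 it equals 292; the coefficient of t is 18 (from the two edges through R).
So 18·t + 292 = 2·47 = 94 ⇒ t = -11.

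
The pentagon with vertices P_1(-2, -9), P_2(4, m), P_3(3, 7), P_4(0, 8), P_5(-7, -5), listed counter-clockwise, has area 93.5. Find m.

2

Write out the shoelace sum; only the two edges meeting at P_2 involve m:
2·Area = [((-2)·m − 4·(-9)) + (4·7 − 3·m)] + 133
       = -5·m + 197 = 187
⇒ m = 2.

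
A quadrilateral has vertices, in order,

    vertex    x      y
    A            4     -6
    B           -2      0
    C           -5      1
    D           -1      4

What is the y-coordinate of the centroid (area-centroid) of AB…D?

5/129

Apply the shoelace formula. First the cross-terms c_i = x_i·y_{i+1} − x_{i+1}·y_i:
  -12, -2, -19, -10  ⇒  2A = -43, A = -21.5.
Then Σ (y_i + y_{i+1})·c_i = -5, so ȳ = -5 / (6·(-21.5)) = 5/129.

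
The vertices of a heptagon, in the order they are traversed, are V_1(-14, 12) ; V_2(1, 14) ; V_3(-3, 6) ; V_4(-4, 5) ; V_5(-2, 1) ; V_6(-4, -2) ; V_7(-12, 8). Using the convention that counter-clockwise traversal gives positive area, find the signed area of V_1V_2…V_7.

Σ = (-208) + (48) + (9) + (6) + (8) + (-56) + (-32) = -225
Signed area = Σ/2 = -112.5 (negative ⇒ clockwise traversal).

-112.5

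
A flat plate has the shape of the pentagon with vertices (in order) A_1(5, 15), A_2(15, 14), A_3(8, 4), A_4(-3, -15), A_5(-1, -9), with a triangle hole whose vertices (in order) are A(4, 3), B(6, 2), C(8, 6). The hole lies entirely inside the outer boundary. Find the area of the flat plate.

Outer boundary:
Cross-terms: -155, -52, -108, 12, 30  ⇒  Σ = -273
Area = |Σ|/2 = 136.5.
Hole:
A→B: (4)(2) − (6)(3) = -10
B→C: (6)(6) − (8)(2) = 20
C→A: (8)(3) − (4)(6) = 0
Σ = 10
Area = |Σ|/2 = 5.
Net area = 136.5 − 5 = 131.5.

131.5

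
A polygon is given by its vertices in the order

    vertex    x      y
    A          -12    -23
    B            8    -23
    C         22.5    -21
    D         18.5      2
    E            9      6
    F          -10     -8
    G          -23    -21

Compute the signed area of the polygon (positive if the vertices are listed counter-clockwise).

813.5

Σ = (460) + (349.5) + (433.5) + (93) + (-12) + (26) + (277) = 1627
Signed area = Σ/2 = 813.5 (positive ⇒ counter-clockwise traversal).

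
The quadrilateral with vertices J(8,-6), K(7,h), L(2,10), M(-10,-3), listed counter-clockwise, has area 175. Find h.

Write out the shoelace sum; only the two edges meeting at K involve h:
2·Area = [(8·h − 7·(-6)) + (7·10 − 2·h)] + 178
       = 6·h + 290 = 350
⇒ h = 10.

10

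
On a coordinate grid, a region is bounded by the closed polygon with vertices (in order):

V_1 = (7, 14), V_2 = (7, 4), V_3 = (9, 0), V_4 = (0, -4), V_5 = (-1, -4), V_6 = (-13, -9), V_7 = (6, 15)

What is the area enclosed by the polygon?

175.5

Apply the surveyor's formula: 2A = Σ (x_i·y_{i+1} − x_{i+1}·y_i), indices taken mod 7.
Cross-terms: -70, -36, -36, -4, -43, -141, -21  ⇒  Σ = -351
Area = |Σ|/2 = 175.5.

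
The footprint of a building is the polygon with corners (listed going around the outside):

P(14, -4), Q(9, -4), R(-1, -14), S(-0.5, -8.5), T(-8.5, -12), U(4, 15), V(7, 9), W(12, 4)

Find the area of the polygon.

273.625

Σ = (-20) + (-130) + (1.5) + (-66.25) + (-79.5) + (-69) + (-80) + (-104) = -547.25
Area = |Σ|/2 = 273.625.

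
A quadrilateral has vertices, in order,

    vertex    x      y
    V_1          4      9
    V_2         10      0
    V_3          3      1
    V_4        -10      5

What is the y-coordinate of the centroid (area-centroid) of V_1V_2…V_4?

Apply the surveyor's formula. First the cross-terms c_i = x_i·y_{i+1} − x_{i+1}·y_i:
  -90, 10, 25, -110  ⇒  2A = -165, A = -82.5.
Then Σ (y_i + y_{i+1})·c_i = -2190, so ȳ = -2190 / (6·(-82.5)) = 146/33.

146/33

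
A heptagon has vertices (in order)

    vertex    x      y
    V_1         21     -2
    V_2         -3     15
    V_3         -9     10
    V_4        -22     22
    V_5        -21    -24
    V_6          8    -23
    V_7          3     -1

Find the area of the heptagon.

1088.5

V_1→V_2: (21)(15) − (-3)(-2) = 309
V_2→V_3: (-3)(10) − (-9)(15) = 105
V_3→V_4: (-9)(22) − (-22)(10) = 22
V_4→V_5: (-22)(-24) − (-21)(22) = 990
V_5→V_6: (-21)(-23) − (8)(-24) = 675
V_6→V_7: (8)(-1) − (3)(-23) = 61
V_7→V_1: (3)(-2) − (21)(-1) = 15
Σ = 2177
Area = |Σ|/2 = 1088.5.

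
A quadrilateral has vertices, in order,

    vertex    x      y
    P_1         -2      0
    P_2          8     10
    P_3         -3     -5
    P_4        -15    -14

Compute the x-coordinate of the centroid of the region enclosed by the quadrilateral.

-300/91

Apply Gauss's area formula. First the cross-terms c_i = x_i·y_{i+1} − x_{i+1}·y_i:
  -20, -10, -33, -28  ⇒  2A = -91, A = -45.5.
Then Σ (x_i + x_{i+1})·c_i = 900, so x̄ = 900 / (6·(-45.5)) = -300/91.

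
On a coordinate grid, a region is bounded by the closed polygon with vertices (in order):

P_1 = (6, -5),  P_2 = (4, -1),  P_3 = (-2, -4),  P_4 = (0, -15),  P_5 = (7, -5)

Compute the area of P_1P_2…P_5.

63

Apply the shoelace formula: 2A = Σ (x_i·y_{i+1} − x_{i+1}·y_i), indices taken mod 5.
Σ = (14) + (-18) + (30) + (105) + (-5) = 126
Area = |Σ|/2 = 63.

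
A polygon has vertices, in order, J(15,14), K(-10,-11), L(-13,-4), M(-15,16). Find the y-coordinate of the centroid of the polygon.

Apply the shoelace (surveyor's) formula. First the cross-terms c_i = x_i·y_{i+1} − x_{i+1}·y_i:
  -25, -103, -268, -450  ⇒  2A = -846, A = -423.
Then Σ (y_i + y_{i+1})·c_i = -15246, so ȳ = -15246 / (6·(-423)) = 847/141.

847/141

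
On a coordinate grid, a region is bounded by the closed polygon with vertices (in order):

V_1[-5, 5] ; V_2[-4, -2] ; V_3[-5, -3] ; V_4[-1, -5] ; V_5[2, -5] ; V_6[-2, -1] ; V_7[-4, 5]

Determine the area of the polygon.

Apply the shoelace (surveyor's) formula: 2A = Σ (x_i·y_{i+1} − x_{i+1}·y_i), indices taken mod 7.
Σ = (30) + (2) + (22) + (15) + (-12) + (-14) + (5) = 48
Area = |Σ|/2 = 24.

24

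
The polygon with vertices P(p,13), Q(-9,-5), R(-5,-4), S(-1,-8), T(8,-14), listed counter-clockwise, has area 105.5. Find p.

The doubled signed area Σ (x_i y_{i+1} − x_{i+1} y_i) is linear in p.
With p=0 it equals 346; the coefficient of p is 9 (from the two edges through P).
So 9·p + 346 = 2·105.5 = 211 ⇒ p = -15.

-15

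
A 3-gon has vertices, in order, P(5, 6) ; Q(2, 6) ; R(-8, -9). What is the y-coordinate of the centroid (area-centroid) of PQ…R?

1

Apply the shoelace (surveyor's) formula. First the cross-terms c_i = x_i·y_{i+1} − x_{i+1}·y_i:
  18, 30, -3  ⇒  2A = 45, A = 22.5.
Then Σ (y_i + y_{i+1})·c_i = 135, so ȳ = 135 / (6·22.5) = 1.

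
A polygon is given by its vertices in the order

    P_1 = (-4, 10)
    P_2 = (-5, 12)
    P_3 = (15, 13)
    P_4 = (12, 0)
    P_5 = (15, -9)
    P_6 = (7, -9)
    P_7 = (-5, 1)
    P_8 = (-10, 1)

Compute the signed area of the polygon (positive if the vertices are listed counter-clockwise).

Apply Gauss's area formula: 2A = Σ (x_i·y_{i+1} − x_{i+1}·y_i), indices taken mod 8.
P_1→P_2: (-4)(12) − (-5)(10) = 2
P_2→P_3: (-5)(13) − (15)(12) = -245
P_3→P_4: (15)(0) − (12)(13) = -156
P_4→P_5: (12)(-9) − (15)(0) = -108
P_5→P_6: (15)(-9) − (7)(-9) = -72
P_6→P_7: (7)(1) − (-5)(-9) = -38
P_7→P_8: (-5)(1) − (-10)(1) = 5
P_8→P_1: (-10)(10) − (-4)(1) = -96
Σ = -708
Signed area = Σ/2 = -354 (negative ⇒ clockwise traversal).

-354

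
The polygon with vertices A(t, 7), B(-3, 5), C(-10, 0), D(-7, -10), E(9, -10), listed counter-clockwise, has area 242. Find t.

Write out the shoelace sum; only the two edges meeting at A involve t:
2·Area = [(9·7 − t·(-10)) + (t·5 − (-3)·7)] + 310
       = 15·t + 394 = 484
⇒ t = 6.

6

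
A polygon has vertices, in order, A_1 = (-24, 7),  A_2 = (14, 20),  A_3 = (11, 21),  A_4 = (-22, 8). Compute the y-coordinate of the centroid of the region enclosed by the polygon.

47/3

Apply the surveyor's formula. First the cross-terms c_i = x_i·y_{i+1} − x_{i+1}·y_i:
  -578, 74, 550, 38  ⇒  2A = 84, A = 42.
Then Σ (y_i + y_{i+1})·c_i = 3948, so ȳ = 3948 / (6·42) = 47/3.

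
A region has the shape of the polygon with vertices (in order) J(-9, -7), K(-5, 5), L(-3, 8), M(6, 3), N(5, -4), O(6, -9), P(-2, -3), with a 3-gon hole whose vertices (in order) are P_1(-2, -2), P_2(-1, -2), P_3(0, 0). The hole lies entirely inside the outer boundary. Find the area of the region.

134.5

Outer boundary:
Cross-terms: -80, -25, -57, -39, -21, -36, -13  ⇒  Σ = -271
Area = |Σ|/2 = 135.5.
Hole:
Apply Gauss's area formula: 2A = Σ (x_i·y_{i+1} − x_{i+1}·y_i), indices taken mod 3.
Cross-terms: 2, 0, 0  ⇒  Σ = 2
Area = |Σ|/2 = 1.
Net area = 135.5 − 1 = 134.5.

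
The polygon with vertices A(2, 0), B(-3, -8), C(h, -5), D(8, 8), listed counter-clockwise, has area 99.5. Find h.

The doubled signed area Σ (x_i y_{i+1} − x_{i+1} y_i) is linear in h.
With h=0 it equals 23; the coefficient of h is 16 (from the two edges through C).
So 16·h + 23 = 2·99.5 = 199 ⇒ h = 11.

11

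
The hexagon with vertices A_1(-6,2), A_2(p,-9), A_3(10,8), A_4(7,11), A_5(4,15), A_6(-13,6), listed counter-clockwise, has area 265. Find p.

7

The doubled signed area Σ (x_i y_{i+1} − x_{i+1} y_i) is linear in p.
With p=0 it equals 488; the coefficient of p is 6 (from the two edges through A_2).
So 6·p + 488 = 2·265 = 530 ⇒ p = 7.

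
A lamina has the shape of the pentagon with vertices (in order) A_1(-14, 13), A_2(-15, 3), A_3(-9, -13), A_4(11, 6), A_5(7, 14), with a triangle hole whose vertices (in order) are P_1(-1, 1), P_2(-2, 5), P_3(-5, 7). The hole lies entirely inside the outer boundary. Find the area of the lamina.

Outer boundary:
Cross-terms: 153, 222, 89, 112, 287  ⇒  Σ = 863
Area = |Σ|/2 = 431.5.
Hole:
Apply the shoelace formula: 2A = Σ (x_i·y_{i+1} − x_{i+1}·y_i), indices taken mod 3.
P_1→P_2: (-1)(5) − (-2)(1) = -3
P_2→P_3: (-2)(7) − (-5)(5) = 11
P_3→P_1: (-5)(1) − (-1)(7) = 2
Σ = 10
Area = |Σ|/2 = 5.
Net area = 431.5 − 5 = 426.5.

426.5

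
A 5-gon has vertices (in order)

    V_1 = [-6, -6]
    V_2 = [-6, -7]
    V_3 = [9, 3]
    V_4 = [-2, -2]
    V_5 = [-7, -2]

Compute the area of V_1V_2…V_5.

Cross-terms: 6, 45, -12, -10, 30  ⇒  Σ = 59
Area = |Σ|/2 = 29.5.

29.5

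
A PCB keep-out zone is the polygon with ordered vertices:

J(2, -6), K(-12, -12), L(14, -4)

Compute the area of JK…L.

Cross-terms: -96, 216, -76  ⇒  Σ = 44
Area = |Σ|/2 = 22.

22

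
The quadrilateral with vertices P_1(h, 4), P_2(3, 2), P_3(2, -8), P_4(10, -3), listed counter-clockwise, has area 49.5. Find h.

Write out the shoelace sum; only the two edges meeting at P_1 involve h:
2·Area = [(10·4 − h·(-3)) + (h·2 − 3·4)] + 46
       = 5·h + 74 = 99
⇒ h = 5.

5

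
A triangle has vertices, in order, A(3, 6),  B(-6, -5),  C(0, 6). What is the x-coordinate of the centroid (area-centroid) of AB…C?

-1

Apply the shoelace (surveyor's) formula. First the cross-terms c_i = x_i·y_{i+1} − x_{i+1}·y_i:
  21, -36, -18  ⇒  2A = -33, A = -16.5.
Then Σ (x_i + x_{i+1})·c_i = 99, so x̄ = 99 / (6·(-16.5)) = -1.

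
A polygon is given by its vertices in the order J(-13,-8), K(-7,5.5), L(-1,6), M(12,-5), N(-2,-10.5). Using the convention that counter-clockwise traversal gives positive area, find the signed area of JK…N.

Cross-terms: -127.5, -36.5, -67, -136, -120.5  ⇒  Σ = -487.5
Signed area = Σ/2 = -243.75 (negative ⇒ clockwise traversal).

-243.75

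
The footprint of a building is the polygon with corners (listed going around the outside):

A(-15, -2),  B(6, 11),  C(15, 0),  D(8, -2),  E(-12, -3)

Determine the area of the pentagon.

A→B: (-15)(11) − (6)(-2) = -153
B→C: (6)(0) − (15)(11) = -165
C→D: (15)(-2) − (8)(0) = -30
D→E: (8)(-3) − (-12)(-2) = -48
E→A: (-12)(-2) − (-15)(-3) = -21
Σ = -417
Area = |Σ|/2 = 208.5.

208.5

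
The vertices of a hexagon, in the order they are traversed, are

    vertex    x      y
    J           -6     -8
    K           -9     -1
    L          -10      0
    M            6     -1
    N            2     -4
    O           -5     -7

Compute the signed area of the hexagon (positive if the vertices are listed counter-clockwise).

Apply the surveyor's formula: 2A = Σ (x_i·y_{i+1} − x_{i+1}·y_i), indices taken mod 6.
J→K: (-6)(-1) − (-9)(-8) = -66
K→L: (-9)(0) − (-10)(-1) = -10
L→M: (-10)(-1) − (6)(0) = 10
M→N: (6)(-4) − (2)(-1) = -22
N→O: (2)(-7) − (-5)(-4) = -34
O→J: (-5)(-8) − (-6)(-7) = -2
Σ = -124
Signed area = Σ/2 = -62 (negative ⇒ clockwise traversal).

-62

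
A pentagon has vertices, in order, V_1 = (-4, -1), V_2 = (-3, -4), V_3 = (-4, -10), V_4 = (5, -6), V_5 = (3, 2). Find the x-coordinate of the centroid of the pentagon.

Apply the surveyor's formula. First the cross-terms c_i = x_i·y_{i+1} − x_{i+1}·y_i:
  13, 14, 74, 28, 5  ⇒  2A = 134, A = 67.
Then Σ (x_i + x_{i+1})·c_i = 104, so x̄ = 104 / (6·67) = 52/201.

52/201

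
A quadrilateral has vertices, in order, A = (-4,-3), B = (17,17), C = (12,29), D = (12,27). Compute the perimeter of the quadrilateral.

|AB| = √((21)² + (20)²) = √841 = 29
|BC| = √((-5)² + (12)²) = √169 = 13
|CD| = √((0)² + (-2)²) = √4 = 2
|DA| = √((-16)² + (-30)²) = √1156 = 34
Perimeter = 29 + 13 + 2 + 34 = 78.

78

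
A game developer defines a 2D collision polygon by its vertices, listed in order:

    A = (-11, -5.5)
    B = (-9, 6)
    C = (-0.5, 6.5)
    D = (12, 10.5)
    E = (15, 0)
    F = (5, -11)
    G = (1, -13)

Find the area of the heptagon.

389.625

Σ = (-115.5) + (-55.5) + (-83.25) + (-157.5) + (-165) + (-54) + (-148.5) = -779.25
Area = |Σ|/2 = 389.625.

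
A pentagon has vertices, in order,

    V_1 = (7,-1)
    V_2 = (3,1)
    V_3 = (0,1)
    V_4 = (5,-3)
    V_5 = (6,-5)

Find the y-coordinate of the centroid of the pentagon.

-17/15

Apply the surveyor's formula. First the cross-terms c_i = x_i·y_{i+1} − x_{i+1}·y_i:
  10, 3, -5, -7, 29  ⇒  2A = 30, A = 15.
Then Σ (y_i + y_{i+1})·c_i = -102, so ȳ = -102 / (6·15) = -17/15.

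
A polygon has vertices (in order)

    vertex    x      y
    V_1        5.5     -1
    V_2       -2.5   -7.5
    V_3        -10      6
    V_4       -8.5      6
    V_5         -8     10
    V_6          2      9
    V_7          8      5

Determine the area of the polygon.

184.625

Apply the shoelace formula: 2A = Σ (x_i·y_{i+1} − x_{i+1}·y_i), indices taken mod 7.
Cross-terms: -43.75, -90, -9, -37, -92, -62, -35.5  ⇒  Σ = -369.25
Area = |Σ|/2 = 184.625.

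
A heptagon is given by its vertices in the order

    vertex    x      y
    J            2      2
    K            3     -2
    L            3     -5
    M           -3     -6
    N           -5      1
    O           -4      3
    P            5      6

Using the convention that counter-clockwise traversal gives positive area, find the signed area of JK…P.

-68.5

Apply the shoelace (surveyor's) formula: 2A = Σ (x_i·y_{i+1} − x_{i+1}·y_i), indices taken mod 7.
J→K: (2)(-2) − (3)(2) = -10
K→L: (3)(-5) − (3)(-2) = -9
L→M: (3)(-6) − (-3)(-5) = -33
M→N: (-3)(1) − (-5)(-6) = -33
N→O: (-5)(3) − (-4)(1) = -11
O→P: (-4)(6) − (5)(3) = -39
P→J: (5)(2) − (2)(6) = -2
Σ = -137
Signed area = Σ/2 = -68.5 (negative ⇒ clockwise traversal).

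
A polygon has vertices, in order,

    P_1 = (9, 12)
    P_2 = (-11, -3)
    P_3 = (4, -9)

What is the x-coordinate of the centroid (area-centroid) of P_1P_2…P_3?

Apply the shoelace formula. First the cross-terms c_i = x_i·y_{i+1} − x_{i+1}·y_i:
  105, 111, 129  ⇒  2A = 345, A = 172.5.
Then Σ (x_i + x_{i+1})·c_i = 690, so x̄ = 690 / (6·172.5) = 2/3.

2/3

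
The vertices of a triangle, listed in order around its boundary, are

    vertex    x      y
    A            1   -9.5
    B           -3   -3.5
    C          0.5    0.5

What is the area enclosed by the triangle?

18.5

Apply the shoelace (surveyor's) formula: 2A = Σ (x_i·y_{i+1} − x_{i+1}·y_i), indices taken mod 3.
A→B: (1)(-3.5) − (-3)(-9.5) = -32
B→C: (-3)(0.5) − (0.5)(-3.5) = 0.25
C→A: (0.5)(-9.5) − (1)(0.5) = -5.25
Σ = -37
Area = |Σ|/2 = 18.5.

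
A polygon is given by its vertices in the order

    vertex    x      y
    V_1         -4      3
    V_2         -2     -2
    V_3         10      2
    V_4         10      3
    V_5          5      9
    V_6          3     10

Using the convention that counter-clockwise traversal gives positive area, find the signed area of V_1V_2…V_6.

93.5

Σ = (14) + (16) + (10) + (75) + (23) + (49) = 187
Signed area = Σ/2 = 93.5 (positive ⇒ counter-clockwise traversal).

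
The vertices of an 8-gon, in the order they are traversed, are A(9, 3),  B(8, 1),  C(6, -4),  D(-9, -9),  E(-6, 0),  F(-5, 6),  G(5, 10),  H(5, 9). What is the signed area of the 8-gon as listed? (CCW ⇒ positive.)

A→B: (9)(1) − (8)(3) = -15
B→C: (8)(-4) − (6)(1) = -38
C→D: (6)(-9) − (-9)(-4) = -90
D→E: (-9)(0) − (-6)(-9) = -54
E→F: (-6)(6) − (-5)(0) = -36
F→G: (-5)(10) − (5)(6) = -80
G→H: (5)(9) − (5)(10) = -5
H→A: (5)(3) − (9)(9) = -66
Σ = -384
Signed area = Σ/2 = -192 (negative ⇒ clockwise traversal).

-192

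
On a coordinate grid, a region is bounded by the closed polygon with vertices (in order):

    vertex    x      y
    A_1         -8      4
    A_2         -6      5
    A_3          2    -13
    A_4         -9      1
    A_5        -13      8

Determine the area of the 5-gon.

55

Apply the surveyor's formula: 2A = Σ (x_i·y_{i+1} − x_{i+1}·y_i), indices taken mod 5.
Σ = (-16) + (68) + (-115) + (-59) + (12) = -110
Area = |Σ|/2 = 55.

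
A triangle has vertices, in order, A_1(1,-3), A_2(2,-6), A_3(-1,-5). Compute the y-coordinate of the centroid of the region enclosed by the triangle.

-14/3

Apply the surveyor's formula. First the cross-terms c_i = x_i·y_{i+1} − x_{i+1}·y_i:
  0, -16, 8  ⇒  2A = -8, A = -4.
Then Σ (y_i + y_{i+1})·c_i = 112, so ȳ = 112 / (6·(-4)) = -14/3.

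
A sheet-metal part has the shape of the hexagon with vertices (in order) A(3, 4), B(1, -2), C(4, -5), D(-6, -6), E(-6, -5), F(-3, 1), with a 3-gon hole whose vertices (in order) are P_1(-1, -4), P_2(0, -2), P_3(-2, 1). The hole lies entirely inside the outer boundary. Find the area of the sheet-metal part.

48

Outer boundary:
Σ = (-10) + (3) + (-54) + (-6) + (-21) + (-15) = -103
Area = |Σ|/2 = 51.5.
Hole:
Apply the surveyor's formula: 2A = Σ (x_i·y_{i+1} − x_{i+1}·y_i), indices taken mod 3.
P_1→P_2: (-1)(-2) − (0)(-4) = 2
P_2→P_3: (0)(1) − (-2)(-2) = -4
P_3→P_1: (-2)(-4) − (-1)(1) = 9
Σ = 7
Area = |Σ|/2 = 3.5.
Net area = 51.5 − 3.5 = 48.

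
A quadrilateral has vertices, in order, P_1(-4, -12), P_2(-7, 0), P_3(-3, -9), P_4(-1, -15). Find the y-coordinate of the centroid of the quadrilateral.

Apply the shoelace (surveyor's) formula. First the cross-terms c_i = x_i·y_{i+1} − x_{i+1}·y_i:
  -84, 63, 36, -48  ⇒  2A = -33, A = -16.5.
Then Σ (y_i + y_{i+1})·c_i = 873, so ȳ = 873 / (6·(-16.5)) = -97/11.

-97/11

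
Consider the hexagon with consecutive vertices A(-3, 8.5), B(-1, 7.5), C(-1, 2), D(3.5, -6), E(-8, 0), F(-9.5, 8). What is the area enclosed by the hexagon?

Σ = (-14) + (5.5) + (-1) + (-48) + (-64) + (-56.75) = -178.25
Area = |Σ|/2 = 89.125.

89.125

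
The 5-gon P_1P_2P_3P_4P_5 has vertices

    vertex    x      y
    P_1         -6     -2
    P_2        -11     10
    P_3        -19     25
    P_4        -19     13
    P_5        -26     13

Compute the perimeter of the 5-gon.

74

|P_1P_2| = √((-5)² + (12)²) = √169 = 13
|P_2P_3| = √((-8)² + (15)²) = √289 = 17
|P_3P_4| = √((0)² + (-12)²) = √144 = 12
|P_4P_5| = √((-7)² + (0)²) = √49 = 7
|P_5P_1| = √((20)² + (-15)²) = √625 = 25
Perimeter = 13 + 17 + 12 + 7 + 25 = 74.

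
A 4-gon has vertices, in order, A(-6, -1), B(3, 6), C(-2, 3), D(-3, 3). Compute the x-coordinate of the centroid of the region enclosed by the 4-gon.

-7/3

Apply the shoelace (surveyor's) formula. First the cross-terms c_i = x_i·y_{i+1} − x_{i+1}·y_i:
  -33, 21, 3, 21  ⇒  2A = 12, A = 6.
Then Σ (x_i + x_{i+1})·c_i = -84, so x̄ = -84 / (6·6) = -7/3.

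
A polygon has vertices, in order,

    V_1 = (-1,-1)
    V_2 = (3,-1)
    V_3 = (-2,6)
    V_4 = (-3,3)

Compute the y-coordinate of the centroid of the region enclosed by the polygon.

Apply Gauss's area formula. First the cross-terms c_i = x_i·y_{i+1} − x_{i+1}·y_i:
  4, 16, 12, 6  ⇒  2A = 38, A = 19.
Then Σ (y_i + y_{i+1})·c_i = 192, so ȳ = 192 / (6·19) = 32/19.

32/19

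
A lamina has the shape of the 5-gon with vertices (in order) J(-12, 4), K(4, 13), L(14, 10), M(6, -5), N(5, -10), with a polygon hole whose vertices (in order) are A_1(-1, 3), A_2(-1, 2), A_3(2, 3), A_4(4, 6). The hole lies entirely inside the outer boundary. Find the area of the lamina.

283.5

Outer boundary:
Σ = (-172) + (-142) + (-130) + (-35) + (-100) = -579
Area = |Σ|/2 = 289.5.
Hole:
Apply Gauss's area formula: 2A = Σ (x_i·y_{i+1} − x_{i+1}·y_i), indices taken mod 4.
Cross-terms: 1, -7, 0, 18  ⇒  Σ = 12
Area = |Σ|/2 = 6.
Net area = 289.5 − 6 = 283.5.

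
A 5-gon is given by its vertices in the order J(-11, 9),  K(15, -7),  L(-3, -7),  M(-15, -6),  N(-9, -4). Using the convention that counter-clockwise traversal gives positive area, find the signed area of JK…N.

-195

Apply the shoelace formula: 2A = Σ (x_i·y_{i+1} − x_{i+1}·y_i), indices taken mod 5.
Cross-terms: -58, -126, -87, 6, -125  ⇒  Σ = -390
Signed area = Σ/2 = -195 (negative ⇒ clockwise traversal).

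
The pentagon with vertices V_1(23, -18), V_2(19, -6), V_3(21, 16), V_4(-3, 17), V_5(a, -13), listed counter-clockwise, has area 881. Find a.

Write out the shoelace sum; only the two edges meeting at V_5 involve a:
2·Area = [((-3)·(-13) − a·17) + (a·(-18) − 23·(-13))] + 1039
       = -35·a + 1377 = 1762
⇒ a = -11.

-11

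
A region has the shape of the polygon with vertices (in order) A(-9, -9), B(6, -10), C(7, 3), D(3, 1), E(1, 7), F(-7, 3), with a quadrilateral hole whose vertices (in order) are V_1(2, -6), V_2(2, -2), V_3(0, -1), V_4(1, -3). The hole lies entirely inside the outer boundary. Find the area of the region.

192.5

Outer boundary:
Apply the shoelace formula: 2A = Σ (x_i·y_{i+1} − x_{i+1}·y_i), indices taken mod 6.
Cross-terms: 144, 88, -2, 20, 52, 90  ⇒  Σ = 392
Area = |Σ|/2 = 196.
Hole:
V_1→V_2: (2)(-2) − (2)(-6) = 8
V_2→V_3: (2)(-1) − (0)(-2) = -2
V_3→V_4: (0)(-3) − (1)(-1) = 1
V_4→V_1: (1)(-6) − (2)(-3) = 0
Σ = 7
Area = |Σ|/2 = 3.5.
Net area = 196 − 3.5 = 192.5.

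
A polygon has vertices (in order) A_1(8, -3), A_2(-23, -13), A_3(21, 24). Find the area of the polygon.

Apply Gauss's area formula: 2A = Σ (x_i·y_{i+1} − x_{i+1}·y_i), indices taken mod 3.
Cross-terms: -173, -279, -255  ⇒  Σ = -707
Area = |Σ|/2 = 353.5.

353.5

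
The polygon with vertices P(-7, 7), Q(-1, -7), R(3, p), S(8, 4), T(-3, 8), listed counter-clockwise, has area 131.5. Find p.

-7

Write out the shoelace sum; only the two edges meeting at R involve p:
2·Area = [((-1)·p − 3·(-7)) + (3·4 − 8·p)] + 167
       = -9·p + 200 = 263
⇒ p = -7.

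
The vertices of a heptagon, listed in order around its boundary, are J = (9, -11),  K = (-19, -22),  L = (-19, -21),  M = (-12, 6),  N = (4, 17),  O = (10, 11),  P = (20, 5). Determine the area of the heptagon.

Apply the shoelace formula: 2A = Σ (x_i·y_{i+1} − x_{i+1}·y_i), indices taken mod 7.
Σ = (-407) + (-19) + (-366) + (-228) + (-126) + (-170) + (-265) = -1581
Area = |Σ|/2 = 790.5.

790.5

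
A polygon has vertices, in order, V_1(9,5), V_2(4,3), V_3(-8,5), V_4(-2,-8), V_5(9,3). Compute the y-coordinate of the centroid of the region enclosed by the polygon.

0

Apply the surveyor's formula. First the cross-terms c_i = x_i·y_{i+1} − x_{i+1}·y_i:
  7, 44, 74, 66, 18  ⇒  2A = 209, A = 104.5.
Then Σ (y_i + y_{i+1})·c_i = 0, so ȳ = 0 / (6·104.5) = 0.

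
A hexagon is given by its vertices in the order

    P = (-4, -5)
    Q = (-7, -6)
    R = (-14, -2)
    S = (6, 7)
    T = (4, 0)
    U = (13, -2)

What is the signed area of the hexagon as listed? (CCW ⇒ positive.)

-138

Σ = (-11) + (-70) + (-86) + (-28) + (-8) + (-73) = -276
Signed area = Σ/2 = -138 (negative ⇒ clockwise traversal).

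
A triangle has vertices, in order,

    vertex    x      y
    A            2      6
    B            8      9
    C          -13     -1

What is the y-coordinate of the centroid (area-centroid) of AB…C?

Apply the shoelace (surveyor's) formula. First the cross-terms c_i = x_i·y_{i+1} − x_{i+1}·y_i:
  -30, 109, -76  ⇒  2A = 3, A = 1.5.
Then Σ (y_i + y_{i+1})·c_i = 42, so ȳ = 42 / (6·1.5) = 14/3.

14/3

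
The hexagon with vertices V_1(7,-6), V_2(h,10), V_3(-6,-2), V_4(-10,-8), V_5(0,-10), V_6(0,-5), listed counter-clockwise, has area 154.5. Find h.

4

The doubled signed area Σ (x_i y_{i+1} − x_{i+1} y_i) is linear in h.
With h=0 it equals 293; the coefficient of h is 4 (from the two edges through V_2).
So 4·h + 293 = 2·154.5 = 309 ⇒ h = 4.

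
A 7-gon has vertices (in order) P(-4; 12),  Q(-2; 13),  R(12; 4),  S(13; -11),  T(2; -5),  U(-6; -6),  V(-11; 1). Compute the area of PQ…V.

330.5

Apply the shoelace (surveyor's) formula: 2A = Σ (x_i·y_{i+1} − x_{i+1}·y_i), indices taken mod 7.
Cross-terms: -28, -164, -184, -43, -42, -72, -128  ⇒  Σ = -661
Area = |Σ|/2 = 330.5.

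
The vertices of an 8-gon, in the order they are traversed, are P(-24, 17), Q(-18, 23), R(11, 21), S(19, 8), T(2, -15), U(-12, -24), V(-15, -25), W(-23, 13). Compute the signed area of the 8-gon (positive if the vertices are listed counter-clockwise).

-1313

Apply Gauss's area formula: 2A = Σ (x_i·y_{i+1} − x_{i+1}·y_i), indices taken mod 8.
Cross-terms: -246, -631, -311, -301, -228, -60, -770, -79  ⇒  Σ = -2626
Signed area = Σ/2 = -1313 (negative ⇒ clockwise traversal).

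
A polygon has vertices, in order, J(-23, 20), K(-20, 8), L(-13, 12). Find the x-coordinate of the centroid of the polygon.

-56/3

Apply the shoelace formula. First the cross-terms c_i = x_i·y_{i+1} − x_{i+1}·y_i:
  216, -136, 16  ⇒  2A = 96, A = 48.
Then Σ (x_i + x_{i+1})·c_i = -5376, so x̄ = -5376 / (6·48) = -56/3.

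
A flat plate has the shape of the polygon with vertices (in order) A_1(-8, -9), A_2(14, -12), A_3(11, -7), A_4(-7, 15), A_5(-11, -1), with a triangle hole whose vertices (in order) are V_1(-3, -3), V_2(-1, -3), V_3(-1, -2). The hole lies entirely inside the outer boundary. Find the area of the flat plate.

316.5

Outer boundary:
A_1→A_2: (-8)(-12) − (14)(-9) = 222
A_2→A_3: (14)(-7) − (11)(-12) = 34
A_3→A_4: (11)(15) − (-7)(-7) = 116
A_4→A_5: (-7)(-1) − (-11)(15) = 172
A_5→A_1: (-11)(-9) − (-8)(-1) = 91
Σ = 635
Area = |Σ|/2 = 317.5.
Hole:
V_1→V_2: (-3)(-3) − (-1)(-3) = 6
V_2→V_3: (-1)(-2) − (-1)(-3) = -1
V_3→V_1: (-1)(-3) − (-3)(-2) = -3
Σ = 2
Area = |Σ|/2 = 1.
Net area = 317.5 − 1 = 316.5.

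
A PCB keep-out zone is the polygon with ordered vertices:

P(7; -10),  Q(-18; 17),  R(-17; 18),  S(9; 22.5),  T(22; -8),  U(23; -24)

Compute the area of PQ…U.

806.75

Apply the surveyor's formula: 2A = Σ (x_i·y_{i+1} − x_{i+1}·y_i), indices taken mod 6.
Σ = (-61) + (-35) + (-544.5) + (-567) + (-344) + (-62) = -1613.5
Area = |Σ|/2 = 806.75.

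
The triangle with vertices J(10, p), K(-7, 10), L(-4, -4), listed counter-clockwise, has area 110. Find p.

Write out the shoelace sum; only the two edges meeting at J involve p:
2·Area = [((-4)·p − 10·(-4)) + (10·10 − (-7)·p)] + 68
       = 3·p + 208 = 220
⇒ p = 4.

4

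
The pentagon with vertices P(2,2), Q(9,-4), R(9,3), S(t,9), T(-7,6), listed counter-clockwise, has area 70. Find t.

-5

Write out the shoelace sum; only the two edges meeting at S involve t:
2·Area = [(9·9 − t·3) + (t·6 − (-7)·9)] + 11
       = 3·t + 155 = 140
⇒ t = -5.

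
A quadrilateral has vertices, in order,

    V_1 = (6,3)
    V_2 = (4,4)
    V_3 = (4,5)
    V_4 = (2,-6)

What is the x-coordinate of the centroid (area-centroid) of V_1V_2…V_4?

Apply Gauss's area formula. First the cross-terms c_i = x_i·y_{i+1} − x_{i+1}·y_i:
  12, 4, -34, 42  ⇒  2A = 24, A = 12.
Then Σ (x_i + x_{i+1})·c_i = 284, so x̄ = 284 / (6·12) = 71/18.

71/18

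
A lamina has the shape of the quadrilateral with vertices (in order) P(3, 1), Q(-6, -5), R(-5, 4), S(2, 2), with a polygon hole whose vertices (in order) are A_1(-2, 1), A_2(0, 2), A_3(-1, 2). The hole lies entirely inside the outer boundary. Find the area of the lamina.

Outer boundary:
Σ = (-9) + (-49) + (-18) + (-4) = -80
Area = |Σ|/2 = 40.
Hole:
A_1→A_2: (-2)(2) − (0)(1) = -4
A_2→A_3: (0)(2) − (-1)(2) = 2
A_3→A_1: (-1)(1) − (-2)(2) = 3
Σ = 1
Area = |Σ|/2 = 0.5.
Net area = 40 − 0.5 = 39.5.

39.5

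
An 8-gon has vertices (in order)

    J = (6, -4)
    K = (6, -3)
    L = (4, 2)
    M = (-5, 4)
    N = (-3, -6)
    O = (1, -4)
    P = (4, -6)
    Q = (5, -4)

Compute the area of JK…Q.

72

Apply the surveyor's formula: 2A = Σ (x_i·y_{i+1} − x_{i+1}·y_i), indices taken mod 8.
Cross-terms: 6, 24, 26, 42, 18, 10, 14, 4  ⇒  Σ = 144
Area = |Σ|/2 = 72.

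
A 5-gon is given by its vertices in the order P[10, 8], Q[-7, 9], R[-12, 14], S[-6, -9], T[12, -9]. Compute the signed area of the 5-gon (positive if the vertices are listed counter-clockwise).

P→Q: (10)(9) − (-7)(8) = 146
Q→R: (-7)(14) − (-12)(9) = 10
R→S: (-12)(-9) − (-6)(14) = 192
S→T: (-6)(-9) − (12)(-9) = 162
T→P: (12)(8) − (10)(-9) = 186
Σ = 696
Signed area = Σ/2 = 348 (positive ⇒ counter-clockwise traversal).

348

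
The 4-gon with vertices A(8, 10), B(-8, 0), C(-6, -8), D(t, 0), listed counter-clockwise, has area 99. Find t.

Write out the shoelace sum; only the two edges meeting at D involve t:
2·Area = [((-6)·0 − t·(-8)) + (t·10 − 8·0)] + 144
       = 18·t + 144 = 198
⇒ t = 3.

3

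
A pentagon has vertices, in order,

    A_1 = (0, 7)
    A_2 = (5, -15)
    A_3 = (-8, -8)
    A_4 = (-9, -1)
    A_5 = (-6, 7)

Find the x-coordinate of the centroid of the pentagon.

Apply Gauss's area formula. First the cross-terms c_i = x_i·y_{i+1} − x_{i+1}·y_i:
  -35, -160, -64, -69, -42  ⇒  2A = -370, A = -185.
Then Σ (x_i + x_{i+1})·c_i = 2680, so x̄ = 2680 / (6·(-185)) = -268/111.

-268/111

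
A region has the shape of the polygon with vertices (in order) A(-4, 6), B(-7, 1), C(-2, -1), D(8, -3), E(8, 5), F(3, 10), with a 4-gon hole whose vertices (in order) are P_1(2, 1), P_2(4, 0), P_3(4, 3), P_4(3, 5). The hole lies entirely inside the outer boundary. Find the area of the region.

Outer boundary:
Apply Gauss's area formula: 2A = Σ (x_i·y_{i+1} − x_{i+1}·y_i), indices taken mod 6.
Σ = (38) + (9) + (14) + (64) + (65) + (58) = 248
Area = |Σ|/2 = 124.
Hole:
Apply the shoelace formula: 2A = Σ (x_i·y_{i+1} − x_{i+1}·y_i), indices taken mod 4.
P_1→P_2: (2)(0) − (4)(1) = -4
P_2→P_3: (4)(3) − (4)(0) = 12
P_3→P_4: (4)(5) − (3)(3) = 11
P_4→P_1: (3)(1) − (2)(5) = -7
Σ = 12
Area = |Σ|/2 = 6.
Net area = 124 − 6 = 118.

118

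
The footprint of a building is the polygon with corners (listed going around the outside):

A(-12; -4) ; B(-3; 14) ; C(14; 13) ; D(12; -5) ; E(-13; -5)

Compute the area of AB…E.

387

Apply the shoelace (surveyor's) formula: 2A = Σ (x_i·y_{i+1} − x_{i+1}·y_i), indices taken mod 5.
Σ = (-180) + (-235) + (-226) + (-125) + (-8) = -774
Area = |Σ|/2 = 387.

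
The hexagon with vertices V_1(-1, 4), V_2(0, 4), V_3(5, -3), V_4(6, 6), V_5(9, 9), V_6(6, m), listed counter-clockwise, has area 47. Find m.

10

The doubled signed area Σ (x_i y_{i+1} − x_{i+1} y_i) is linear in m.
With m=0 it equals -6; the coefficient of m is 10 (from the two edges through V_6).
So 10·m + -6 = 2·47 = 94 ⇒ m = 10.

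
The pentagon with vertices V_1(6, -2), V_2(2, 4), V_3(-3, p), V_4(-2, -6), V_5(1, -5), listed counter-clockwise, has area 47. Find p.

-2

Write out the shoelace sum; only the two edges meeting at V_3 involve p:
2·Area = [(2·p − (-3)·4) + ((-3)·(-6) − (-2)·p)] + 72
       = 4·p + 102 = 94
⇒ p = -2.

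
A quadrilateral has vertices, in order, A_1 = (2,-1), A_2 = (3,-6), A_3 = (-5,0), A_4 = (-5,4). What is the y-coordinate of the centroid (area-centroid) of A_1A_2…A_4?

-77/93

Apply the shoelace formula. First the cross-terms c_i = x_i·y_{i+1} − x_{i+1}·y_i:
  -9, -30, -20, -3  ⇒  2A = -62, A = -31.
Then Σ (y_i + y_{i+1})·c_i = 154, so ȳ = 154 / (6·(-31)) = -77/93.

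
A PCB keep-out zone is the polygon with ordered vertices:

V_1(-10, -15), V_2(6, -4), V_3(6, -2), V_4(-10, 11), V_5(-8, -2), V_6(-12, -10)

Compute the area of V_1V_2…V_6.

Apply the shoelace (surveyor's) formula: 2A = Σ (x_i·y_{i+1} − x_{i+1}·y_i), indices taken mod 6.
Cross-terms: 130, 12, 46, 108, 56, 80  ⇒  Σ = 432
Area = |Σ|/2 = 216.

216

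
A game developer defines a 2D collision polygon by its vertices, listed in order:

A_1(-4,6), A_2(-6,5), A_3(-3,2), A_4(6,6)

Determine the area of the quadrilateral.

Apply the surveyor's formula: 2A = Σ (x_i·y_{i+1} − x_{i+1}·y_i), indices taken mod 4.
Σ = (16) + (3) + (-30) + (60) = 49
Area = |Σ|/2 = 24.5.

24.5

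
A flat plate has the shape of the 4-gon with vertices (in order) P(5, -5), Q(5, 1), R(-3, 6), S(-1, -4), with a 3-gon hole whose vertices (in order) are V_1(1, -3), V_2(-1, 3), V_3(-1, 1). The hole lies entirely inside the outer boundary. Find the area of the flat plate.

Outer boundary:
Σ = (30) + (33) + (18) + (25) = 106
Area = |Σ|/2 = 53.
Hole:
Σ = (0) + (2) + (2) = 4
Area = |Σ|/2 = 2.
Net area = 53 − 2 = 51.

51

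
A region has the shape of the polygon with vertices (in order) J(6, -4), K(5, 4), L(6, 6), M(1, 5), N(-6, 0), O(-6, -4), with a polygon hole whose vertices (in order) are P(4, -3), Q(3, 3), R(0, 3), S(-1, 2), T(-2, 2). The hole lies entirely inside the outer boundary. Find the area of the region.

71.5

Outer boundary:
Apply the shoelace formula: 2A = Σ (x_i·y_{i+1} − x_{i+1}·y_i), indices taken mod 6.
J→K: (6)(4) − (5)(-4) = 44
K→L: (5)(6) − (6)(4) = 6
L→M: (6)(5) − (1)(6) = 24
M→N: (1)(0) − (-6)(5) = 30
N→O: (-6)(-4) − (-6)(0) = 24
O→J: (-6)(-4) − (6)(-4) = 48
Σ = 176
Area = |Σ|/2 = 88.
Hole:
Apply the shoelace formula: 2A = Σ (x_i·y_{i+1} − x_{i+1}·y_i), indices taken mod 5.
Σ = (21) + (9) + (3) + (2) + (-2) = 33
Area = |Σ|/2 = 16.5.
Net area = 88 − 16.5 = 71.5.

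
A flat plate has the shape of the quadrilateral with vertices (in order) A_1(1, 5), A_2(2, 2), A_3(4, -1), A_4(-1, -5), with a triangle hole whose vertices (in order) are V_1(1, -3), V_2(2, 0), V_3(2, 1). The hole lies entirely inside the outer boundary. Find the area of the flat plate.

19

Outer boundary:
Apply the shoelace (surveyor's) formula: 2A = Σ (x_i·y_{i+1} − x_{i+1}·y_i), indices taken mod 4.
Σ = (-8) + (-10) + (-21) + (0) = -39
Area = |Σ|/2 = 19.5.
Hole:
Apply the shoelace (surveyor's) formula: 2A = Σ (x_i·y_{i+1} − x_{i+1}·y_i), indices taken mod 3.
V_1→V_2: (1)(0) − (2)(-3) = 6
V_2→V_3: (2)(1) − (2)(0) = 2
V_3→V_1: (2)(-3) − (1)(1) = -7
Σ = 1
Area = |Σ|/2 = 0.5.
Net area = 19.5 − 0.5 = 19.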